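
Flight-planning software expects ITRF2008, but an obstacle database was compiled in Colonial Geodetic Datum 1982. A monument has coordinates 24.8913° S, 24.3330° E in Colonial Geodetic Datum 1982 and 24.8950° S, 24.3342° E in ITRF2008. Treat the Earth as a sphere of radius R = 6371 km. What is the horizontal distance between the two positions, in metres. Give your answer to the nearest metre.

Δφ = -24.8950° − -24.8913° = -0.0037°; Δλ = 24.3342° − 24.3330° = +0.0012°.
1° along a meridian = πR/180 = 111195 m.
ΔN = Δφ × 111195 = -411.4 m; ΔE = Δλ × 111195 × cos(-24.8913°) = +0.0012 × 111195 × 0.907108 = 121.0 m.
Distance = √(ΔE² + ΔN²) = √(121.0² + (-411.4)²) = 428.9 m.

429 m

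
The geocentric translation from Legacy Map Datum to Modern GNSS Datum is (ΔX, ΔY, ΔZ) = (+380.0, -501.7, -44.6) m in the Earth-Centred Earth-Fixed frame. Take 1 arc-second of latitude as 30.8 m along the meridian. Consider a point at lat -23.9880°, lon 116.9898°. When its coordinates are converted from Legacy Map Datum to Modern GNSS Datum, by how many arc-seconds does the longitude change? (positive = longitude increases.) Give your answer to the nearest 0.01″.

Δλ = -3.94″

sin φ = -0.406545, cos φ = 0.913631, sin λ = 0.891087, cos λ = -0.453832.
East component: ΔE = −sin λ·ΔX + cos λ·ΔY = −(0.891087)(380.0) + (-0.453832)(-501.7) = -110.93 m.
1° of latitude spans 3600 × 30.80 = 110880 m; at latitude φ, 1° of longitude spans that × cos φ = 101303.4 m, so Δλ = -110.93 / 101303.4 × 3600 = -3.942″.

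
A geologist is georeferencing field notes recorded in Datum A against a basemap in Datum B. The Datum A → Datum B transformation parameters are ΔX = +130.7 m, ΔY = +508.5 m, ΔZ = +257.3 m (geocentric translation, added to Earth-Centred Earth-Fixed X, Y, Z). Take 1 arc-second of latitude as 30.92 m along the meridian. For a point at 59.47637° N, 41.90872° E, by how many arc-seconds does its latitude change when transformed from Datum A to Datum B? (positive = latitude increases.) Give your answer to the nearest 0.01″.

Δφ = -7.95″

sin φ = 0.861420, cos φ = 0.507894, sin λ = 0.667946, cos λ = 0.744210.
North component: ΔN = −sin φ cos λ·ΔX − sin φ sin λ·ΔY + cos φ·ΔZ = −(0.861420)(0.744210)(130.7) − (0.861420)(0.667946)(508.5) + (0.507894)(257.3) = -245.69 m.
1° of latitude spans 3600 × 30.92 = 111312 m, so Δφ = -245.69 / 111312 × 3600 = -7.946″.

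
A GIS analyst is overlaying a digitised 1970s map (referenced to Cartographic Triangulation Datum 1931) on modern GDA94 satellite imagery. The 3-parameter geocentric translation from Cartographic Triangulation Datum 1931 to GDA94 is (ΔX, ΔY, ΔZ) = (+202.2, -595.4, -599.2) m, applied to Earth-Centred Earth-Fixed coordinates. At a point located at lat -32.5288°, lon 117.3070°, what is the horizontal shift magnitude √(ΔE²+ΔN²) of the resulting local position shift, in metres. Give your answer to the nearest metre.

845 m

The local east axis at (φ, λ) is (−sin λ, cos λ, 0), so ΔE = −sin(117.3070°)·202.2 + cos(117.3070°)·(-595.4) = 93.48 m.
The local north axis is (−sin φ cos λ, −sin φ sin λ, cos φ), giving ΔN = -49.880 − 284.482 − 505.198 = -839.56 m.
Horizontal magnitude = √(ΔE² + ΔN²) = √(93.48² + (-839.56)²) = 844.75 m.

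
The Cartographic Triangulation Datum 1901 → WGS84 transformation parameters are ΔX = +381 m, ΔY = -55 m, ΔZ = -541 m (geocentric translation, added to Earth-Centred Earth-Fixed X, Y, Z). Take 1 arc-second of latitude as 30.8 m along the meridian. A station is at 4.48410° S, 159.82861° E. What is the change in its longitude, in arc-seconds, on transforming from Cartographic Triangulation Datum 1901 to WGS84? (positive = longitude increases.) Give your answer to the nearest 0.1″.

Δλ = -2.6″

sin φ = -0.078182, cos φ = 0.996939, sin λ = 0.344830, cos λ = -0.938665.
East component: ΔE = −sin λ·ΔX + cos λ·ΔY = −(0.344830)(381) + (-0.938665)(-55) = -79.75 m.
1° of latitude spans 3600 × 30.80 = 110880 m; at latitude φ, 1° of longitude spans that × cos φ = 110540.6 m, so Δλ = -79.75 / 110540.6 × 3600 = -2.597″.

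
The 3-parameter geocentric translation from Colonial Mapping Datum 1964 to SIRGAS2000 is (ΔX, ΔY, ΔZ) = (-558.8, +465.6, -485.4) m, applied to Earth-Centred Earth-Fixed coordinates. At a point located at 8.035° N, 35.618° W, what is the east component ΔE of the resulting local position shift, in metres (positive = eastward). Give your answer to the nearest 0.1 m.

The local east axis at (φ, λ) is (−sin λ, cos λ, 0), so ΔE = −sin(-35.618°)·(-558.8) + cos(-35.618°)·465.6 = 53.06 m.

ΔE = 53.1 m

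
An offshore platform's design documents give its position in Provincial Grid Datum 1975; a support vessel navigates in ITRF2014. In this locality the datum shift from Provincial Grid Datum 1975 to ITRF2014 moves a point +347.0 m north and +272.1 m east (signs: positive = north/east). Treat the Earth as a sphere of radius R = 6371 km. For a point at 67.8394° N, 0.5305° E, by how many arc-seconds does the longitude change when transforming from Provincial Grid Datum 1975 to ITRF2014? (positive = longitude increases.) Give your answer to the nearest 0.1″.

Δλ = 23.4″

At latitude 67.8394°, cos φ = 0.377204.
One radian of longitude at latitude φ spans R cos φ, so Δλ = ΔE / (R cos φ) = 272.1 / (6371000 × 0.377204) = 1.1323e-04 rad = 23.354″.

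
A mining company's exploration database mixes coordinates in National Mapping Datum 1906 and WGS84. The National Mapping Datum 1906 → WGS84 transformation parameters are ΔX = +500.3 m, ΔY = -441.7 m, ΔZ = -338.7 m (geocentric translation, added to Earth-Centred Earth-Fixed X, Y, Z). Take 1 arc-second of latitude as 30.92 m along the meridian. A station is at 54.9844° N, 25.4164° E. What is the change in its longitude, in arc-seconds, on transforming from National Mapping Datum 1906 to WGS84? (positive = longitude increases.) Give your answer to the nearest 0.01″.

Δλ = -34.59″

sin φ = 0.818996, cos φ = 0.573799, sin λ = 0.429194, cos λ = 0.903212.
East component: ΔE = −sin λ·ΔX + cos λ·ΔY = −(0.429194)(500.3) + (0.903212)(-441.7) = -613.67 m.
1° of latitude spans 3600 × 30.92 = 111312 m; at latitude φ, 1° of longitude spans that × cos φ = 63870.8 m, so Δλ = -613.67 / 63870.8 × 3600 = -34.589″.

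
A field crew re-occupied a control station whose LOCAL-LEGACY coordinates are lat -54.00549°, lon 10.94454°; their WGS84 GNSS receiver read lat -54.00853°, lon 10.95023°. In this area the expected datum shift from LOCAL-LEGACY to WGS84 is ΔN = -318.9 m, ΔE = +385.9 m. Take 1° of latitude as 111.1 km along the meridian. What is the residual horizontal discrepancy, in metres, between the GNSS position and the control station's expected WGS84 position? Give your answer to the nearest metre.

Observed coordinate differences: Δφ = -0.00304°, Δλ = +0.00569°.
Converting to metres (1° lat = 111100 m, cos φ = 0.587708): observed ΔN = -337.7 m, observed ΔE = 371.5 m.
Subtracting the expected shift leaves a residual of -337.7 − (-318.9) = -18.8 m north and 371.5 − (385.9) = -14.4 m east.
Residual distance = √((-18.8)² + (-14.4)²) = 23.7 m.

24 m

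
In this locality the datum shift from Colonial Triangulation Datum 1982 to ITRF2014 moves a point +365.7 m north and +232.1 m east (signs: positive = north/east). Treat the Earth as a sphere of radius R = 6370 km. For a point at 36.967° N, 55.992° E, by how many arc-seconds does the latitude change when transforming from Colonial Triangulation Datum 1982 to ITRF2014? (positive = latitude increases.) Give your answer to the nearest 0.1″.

On a sphere of radius R, 1 rad of latitude = R, so Δφ = ΔN / R = 365.7 / 6370000 = 5.7410e-05 rad = 11.842″.

Δφ = 11.8″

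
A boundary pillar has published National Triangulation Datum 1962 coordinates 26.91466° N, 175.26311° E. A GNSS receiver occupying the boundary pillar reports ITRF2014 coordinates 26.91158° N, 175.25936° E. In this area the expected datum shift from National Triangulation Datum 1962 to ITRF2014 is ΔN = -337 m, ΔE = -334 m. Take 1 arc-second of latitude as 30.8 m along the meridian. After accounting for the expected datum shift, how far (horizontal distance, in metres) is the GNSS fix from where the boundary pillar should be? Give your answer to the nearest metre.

37 m

Observed coordinate differences: Δφ = -0.00308°, Δλ = -0.00375°.
Converting to metres (1° lat = 110880 m, cos φ = 0.891682): observed ΔN = -341.5 m, observed ΔE = -370.8 m.
Subtracting the expected shift leaves a residual of -341.5 − (-337) = -4.5 m north and -370.8 − (-334) = -36.8 m east.
Residual distance = √((-4.5)² + (-36.8)²) = 37.0 m.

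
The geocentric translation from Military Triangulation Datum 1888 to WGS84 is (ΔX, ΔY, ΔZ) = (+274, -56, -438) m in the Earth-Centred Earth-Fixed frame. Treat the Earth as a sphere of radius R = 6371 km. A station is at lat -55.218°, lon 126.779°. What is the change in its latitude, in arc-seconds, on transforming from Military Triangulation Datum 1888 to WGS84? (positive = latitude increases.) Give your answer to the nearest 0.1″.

sin φ = -0.821328, cos φ = 0.570456, sin λ = 0.800951, cos λ = -0.598730.
North component: ΔN = −sin φ cos λ·ΔX − sin φ sin λ·ΔY + cos φ·ΔZ = −(-0.821328)(-0.598730)(274) − (-0.821328)(0.800951)(-56) + (0.570456)(-438) = -421.44 m.
1° of latitude spans πR/180 = 111195 m, so Δφ = -421.44 / 111195 × 3600 = -13.644″.

Δφ = -13.6″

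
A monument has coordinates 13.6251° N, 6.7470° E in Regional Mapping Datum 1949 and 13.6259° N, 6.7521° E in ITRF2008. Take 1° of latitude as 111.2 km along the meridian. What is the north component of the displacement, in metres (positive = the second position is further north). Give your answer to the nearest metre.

ΔN = 89 m

Δφ = 13.6259° − 13.6251° = +0.0008°; Δλ = 6.7521° − 6.7470° = +0.0051°.
ΔN = Δφ × 111200 = 89.0 m; ΔE = Δλ × 111200 × cos(13.6251°) = +0.0051 × 111200 × 0.971858 = 551.2 m.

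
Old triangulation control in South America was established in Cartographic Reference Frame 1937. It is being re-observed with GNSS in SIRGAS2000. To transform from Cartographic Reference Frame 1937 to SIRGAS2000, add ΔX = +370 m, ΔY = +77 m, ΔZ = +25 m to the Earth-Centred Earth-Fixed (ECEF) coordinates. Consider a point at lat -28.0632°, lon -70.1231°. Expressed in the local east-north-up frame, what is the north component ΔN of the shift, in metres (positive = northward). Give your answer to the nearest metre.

ΔN = 47 m

The local north axis is (−sin φ cos λ, −sin φ sin λ, cos φ), giving ΔN = 59.182 − 34.066 + 22.061 = 47.18 m.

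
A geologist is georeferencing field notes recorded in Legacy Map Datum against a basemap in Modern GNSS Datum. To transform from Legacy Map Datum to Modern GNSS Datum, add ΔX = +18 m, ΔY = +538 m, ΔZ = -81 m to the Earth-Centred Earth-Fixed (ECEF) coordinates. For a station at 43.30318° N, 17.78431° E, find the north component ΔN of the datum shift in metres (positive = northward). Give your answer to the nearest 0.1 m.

ΔN = -183.4 m

At φ = 43.30318°, λ = 17.78431°: sin φ = 0.685859, cos φ = 0.727735, sin λ = 0.305435, cos λ = 0.952213.
ΔN = −sin φ cos λ·ΔX − sin φ sin λ·ΔY + cos φ·ΔZ = −(0.685859)(0.952213)(18) − (0.685859)(0.305435)(538) + (0.727735)(-81) = -183.40 m.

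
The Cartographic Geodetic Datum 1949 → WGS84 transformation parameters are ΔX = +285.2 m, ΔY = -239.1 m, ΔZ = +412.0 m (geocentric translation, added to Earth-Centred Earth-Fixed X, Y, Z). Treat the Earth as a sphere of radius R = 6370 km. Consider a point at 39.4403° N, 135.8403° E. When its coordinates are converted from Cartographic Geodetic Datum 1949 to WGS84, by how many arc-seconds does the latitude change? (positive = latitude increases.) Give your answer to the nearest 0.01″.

Δφ = 17.94″

sin φ = 0.635274, cos φ = 0.772287, sin λ = 0.696661, cos λ = -0.717401.
North component: ΔN = −sin φ cos λ·ΔX − sin φ sin λ·ΔY + cos φ·ΔZ = −(0.635274)(-0.717401)(285.2) − (0.635274)(0.696661)(-239.1) + (0.772287)(412.0) = 553.98 m.
1° of latitude spans πR/180 = 111177 m, so Δφ = 553.98 / 111177 × 3600 = 17.938″.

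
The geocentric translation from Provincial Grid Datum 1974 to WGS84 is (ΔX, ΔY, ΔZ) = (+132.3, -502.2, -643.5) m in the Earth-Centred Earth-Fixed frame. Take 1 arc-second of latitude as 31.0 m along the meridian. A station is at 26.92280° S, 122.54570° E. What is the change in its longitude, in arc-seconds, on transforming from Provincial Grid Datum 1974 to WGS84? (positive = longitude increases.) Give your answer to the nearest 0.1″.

sin φ = -0.452790, cos φ = 0.891617, sin λ = 0.842963, cos λ = -0.537972.
East component: ΔE = −sin λ·ΔX + cos λ·ΔY = −(0.842963)(132.3) + (-0.537972)(-502.2) = 158.65 m.
1° of latitude spans 3600 × 31.00 = 111600 m; at latitude φ, 1° of longitude spans that × cos φ = 99504.5 m, so Δλ = 158.65 / 99504.5 × 3600 = 5.740″.

Δλ = 5.7″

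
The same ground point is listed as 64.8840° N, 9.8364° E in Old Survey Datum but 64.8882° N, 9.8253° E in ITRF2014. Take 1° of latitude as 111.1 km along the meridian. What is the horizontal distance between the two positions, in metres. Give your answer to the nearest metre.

701 m

Δφ = 64.8882° − 64.8840° = +0.0042°; Δλ = 9.8253° − 9.8364° = -0.0111°.
ΔN = Δφ × 111100 = 466.6 m; ΔE = Δλ × 111100 × cos(64.8840°) = -0.0111 × 111100 × 0.424452 = -523.4 m.
Distance = √(ΔE² + ΔN²) = √((-523.4)² + 466.6²) = 701.2 m.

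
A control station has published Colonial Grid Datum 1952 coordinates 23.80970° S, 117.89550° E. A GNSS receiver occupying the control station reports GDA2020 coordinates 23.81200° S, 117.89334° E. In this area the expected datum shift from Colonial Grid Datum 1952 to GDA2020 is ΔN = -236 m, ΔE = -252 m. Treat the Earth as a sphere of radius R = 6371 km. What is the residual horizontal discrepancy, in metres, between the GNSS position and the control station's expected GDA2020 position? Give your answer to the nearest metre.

Observed coordinate differences: Δφ = -0.00230°, Δλ = -0.00216°.
Converting to metres (1° lat = 111195 m, cos φ = 0.914891): observed ΔN = -255.7 m, observed ΔE = -219.7 m.
Subtracting the expected shift leaves a residual of -255.7 − (-236) = -19.7 m north and -219.7 − (-252) = 32.3 m east.
Residual distance = √((-19.7)² + 32.3²) = 37.8 m.

38 m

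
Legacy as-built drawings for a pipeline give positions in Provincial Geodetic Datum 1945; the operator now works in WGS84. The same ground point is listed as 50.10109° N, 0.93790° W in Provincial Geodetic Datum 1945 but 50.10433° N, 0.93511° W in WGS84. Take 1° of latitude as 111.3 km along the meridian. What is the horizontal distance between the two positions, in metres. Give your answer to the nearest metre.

412 m

Δφ = 50.10433° − 50.10109° = +0.00324°; Δλ = -0.93511° − -0.93790° = +0.00279°.
ΔN = Δφ × 111300 = 360.6 m; ΔE = Δλ × 111300 × cos(50.10109°) = +0.00279 × 111300 × 0.641435 = 199.2 m.
Distance = √(ΔE² + ΔN²) = √(199.2² + 360.6²) = 412.0 m.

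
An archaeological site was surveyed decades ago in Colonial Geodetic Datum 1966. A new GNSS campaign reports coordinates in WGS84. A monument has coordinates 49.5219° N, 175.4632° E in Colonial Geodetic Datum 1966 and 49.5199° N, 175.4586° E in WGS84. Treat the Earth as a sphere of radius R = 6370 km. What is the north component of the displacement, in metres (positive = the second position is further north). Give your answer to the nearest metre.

ΔN = -222 m

Δφ = 49.5199° − 49.5219° = -0.0020°; Δλ = 175.4586° − 175.4632° = -0.0046°.
1° along a meridian = πR/180 = 111177 m.
ΔN = Δφ × 111177 = -222.4 m; ΔE = Δλ × 111177 × cos(49.5219°) = -0.0046 × 111177 × 0.649157 = -332.0 m.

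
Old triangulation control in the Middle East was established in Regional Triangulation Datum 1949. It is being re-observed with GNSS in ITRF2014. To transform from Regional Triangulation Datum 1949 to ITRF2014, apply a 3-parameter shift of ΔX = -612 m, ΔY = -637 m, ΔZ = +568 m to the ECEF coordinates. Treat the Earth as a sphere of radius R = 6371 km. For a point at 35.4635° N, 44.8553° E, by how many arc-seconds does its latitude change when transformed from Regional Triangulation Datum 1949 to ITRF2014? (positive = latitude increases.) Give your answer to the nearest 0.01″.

Δφ = 31.57″

sin φ = 0.580184, cos φ = 0.814485, sin λ = 0.705319, cos λ = 0.708890.
North component: ΔN = −sin φ cos λ·ΔX − sin φ sin λ·ΔY + cos φ·ΔZ = −(0.580184)(0.708890)(-612) − (0.580184)(0.705319)(-637) + (0.814485)(568) = 975.01 m.
1° of latitude spans πR/180 = 111195 m, so Δφ = 975.01 / 111195 × 3600 = 31.566″.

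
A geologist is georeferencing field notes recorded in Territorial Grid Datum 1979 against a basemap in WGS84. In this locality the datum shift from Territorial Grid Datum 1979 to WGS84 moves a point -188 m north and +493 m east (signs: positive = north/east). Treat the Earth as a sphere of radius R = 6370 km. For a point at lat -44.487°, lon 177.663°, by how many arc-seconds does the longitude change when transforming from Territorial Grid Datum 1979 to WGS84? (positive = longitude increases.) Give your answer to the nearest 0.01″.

Δλ = 22.38″

At latitude -44.487°, cos φ = 0.713409.
One radian of longitude at latitude φ spans R cos φ, so Δλ = ΔE / (R cos φ) = 493.0 / (6370000 × 0.713409) = 1.0848e-04 rad = 22.377″.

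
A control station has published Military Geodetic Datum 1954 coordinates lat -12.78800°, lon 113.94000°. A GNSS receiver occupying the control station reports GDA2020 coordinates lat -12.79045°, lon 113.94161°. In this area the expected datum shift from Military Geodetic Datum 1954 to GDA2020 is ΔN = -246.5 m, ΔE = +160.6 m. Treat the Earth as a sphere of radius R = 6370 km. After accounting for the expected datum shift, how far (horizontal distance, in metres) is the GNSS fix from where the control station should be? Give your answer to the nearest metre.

29 m

Observed coordinate differences: Δφ = -0.00245°, Δλ = +0.00161°.
Converting to metres (1° lat = 111177 m, cos φ = 0.975196): observed ΔN = -272.4 m, observed ΔE = 174.6 m.
Subtracting the expected shift leaves a residual of -272.4 − (-246.5) = -25.9 m north and 174.6 − (160.6) = 14.0 m east.
Residual distance = √((-25.9)² + 14.0²) = 29.4 m.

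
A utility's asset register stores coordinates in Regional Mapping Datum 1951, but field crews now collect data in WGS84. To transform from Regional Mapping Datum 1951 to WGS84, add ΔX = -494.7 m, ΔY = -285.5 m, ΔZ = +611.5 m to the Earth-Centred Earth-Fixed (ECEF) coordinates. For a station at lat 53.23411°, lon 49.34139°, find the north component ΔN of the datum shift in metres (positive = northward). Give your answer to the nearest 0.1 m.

ΔN = 797.7 m

The local north axis is (−sin φ cos λ, −sin φ sin λ, cos φ), giving ΔN = 258.208 + 173.501 + 366.011 = 797.72 m.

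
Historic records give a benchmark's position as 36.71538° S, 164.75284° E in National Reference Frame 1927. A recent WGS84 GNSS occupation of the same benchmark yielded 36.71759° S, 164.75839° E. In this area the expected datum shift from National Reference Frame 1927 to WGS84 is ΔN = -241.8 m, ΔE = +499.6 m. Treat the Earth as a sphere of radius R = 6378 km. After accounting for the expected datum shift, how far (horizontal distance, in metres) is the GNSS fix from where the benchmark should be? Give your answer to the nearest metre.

6 m

Observed coordinate differences: Δφ = -0.00221°, Δλ = +0.00555°.
Converting to metres (1° lat = 111317 m, cos φ = 0.801615): observed ΔN = -246.0 m, observed ΔE = 495.2 m.
Subtracting the expected shift leaves a residual of -246.0 − (-241.8) = -4.2 m north and 495.2 − (499.6) = -4.4 m east.
Residual distance = √((-4.2)² + (-4.4)²) = 6.1 m.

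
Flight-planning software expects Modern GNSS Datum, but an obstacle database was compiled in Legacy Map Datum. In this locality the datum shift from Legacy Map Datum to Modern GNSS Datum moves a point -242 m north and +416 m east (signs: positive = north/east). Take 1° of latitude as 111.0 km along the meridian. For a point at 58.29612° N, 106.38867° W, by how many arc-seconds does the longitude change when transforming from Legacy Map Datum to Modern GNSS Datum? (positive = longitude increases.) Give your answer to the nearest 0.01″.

At latitude 58.29612°, cos φ = 0.525529.
1° of longitude at this latitude = 111.0 × cos φ = 58.33 km, so Δλ = 416.0 / 58333.7 = 0.0071314° = 25.673″.

Δλ = 25.67″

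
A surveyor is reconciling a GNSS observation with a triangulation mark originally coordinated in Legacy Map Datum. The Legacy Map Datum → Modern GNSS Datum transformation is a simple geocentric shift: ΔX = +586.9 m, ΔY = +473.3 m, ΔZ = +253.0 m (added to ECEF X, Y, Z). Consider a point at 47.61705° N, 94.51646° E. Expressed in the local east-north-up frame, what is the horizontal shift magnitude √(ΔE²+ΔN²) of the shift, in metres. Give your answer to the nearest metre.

639 m

At φ = 47.61705°, λ = 94.51646°: sin φ = 0.738656, cos φ = 0.674083, sin λ = 0.996895, cos λ = -0.078745.
ΔE = −sin λ·ΔX + cos λ·ΔY = −(0.996895)·(586.9) + (-0.078745)·(473.3) = -622.35 m.
ΔN = −sin φ cos λ·ΔX − sin φ sin λ·ΔY + cos φ·ΔZ = −(0.738656)(-0.078745)(586.9) − (0.738656)(0.996895)(473.3) + (0.674083)(253.0) = -143.84 m.
Horizontal magnitude = √(ΔE² + ΔN²) = √((-622.35)² + (-143.84)²) = 638.75 m.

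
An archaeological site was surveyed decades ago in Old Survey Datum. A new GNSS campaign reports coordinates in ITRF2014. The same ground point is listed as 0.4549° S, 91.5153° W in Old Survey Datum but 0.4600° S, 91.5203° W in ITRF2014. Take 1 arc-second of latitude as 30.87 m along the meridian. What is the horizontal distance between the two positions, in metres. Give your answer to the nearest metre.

Δφ = -0.4600° − -0.4549° = -0.0051°; Δλ = -91.5203° − -91.5153° = -0.0050°.
1° of latitude = 3600 × 30.87 = 111132 m.
ΔN = Δφ × 111132 = -566.8 m; ΔE = Δλ × 111132 × cos(-0.4549°) = -0.0050 × 111132 × 0.999968 = -555.6 m.
Distance = √(ΔE² + ΔN²) = √((-555.6)² + (-566.8)²) = 793.7 m.

794 m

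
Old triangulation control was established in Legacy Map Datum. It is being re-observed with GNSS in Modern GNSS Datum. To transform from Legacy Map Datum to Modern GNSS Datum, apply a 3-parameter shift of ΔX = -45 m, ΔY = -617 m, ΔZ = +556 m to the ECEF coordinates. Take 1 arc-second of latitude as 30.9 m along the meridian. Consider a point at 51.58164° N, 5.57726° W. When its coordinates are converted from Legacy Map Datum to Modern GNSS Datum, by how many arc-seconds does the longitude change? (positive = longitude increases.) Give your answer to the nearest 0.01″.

sin φ = 0.783494, cos φ = 0.621399, sin λ = -0.097188, cos λ = 0.995266.
East component: ΔE = −sin λ·ΔX + cos λ·ΔY = −(-0.097188)(-45) + (0.995266)(-617) = -618.45 m.
1° of latitude spans 3600 × 30.90 = 111240 m; at latitude φ, 1° of longitude spans that × cos φ = 69124.4 m, so Δλ = -618.45 / 69124.4 × 3600 = -32.209″.

Δλ = -32.21″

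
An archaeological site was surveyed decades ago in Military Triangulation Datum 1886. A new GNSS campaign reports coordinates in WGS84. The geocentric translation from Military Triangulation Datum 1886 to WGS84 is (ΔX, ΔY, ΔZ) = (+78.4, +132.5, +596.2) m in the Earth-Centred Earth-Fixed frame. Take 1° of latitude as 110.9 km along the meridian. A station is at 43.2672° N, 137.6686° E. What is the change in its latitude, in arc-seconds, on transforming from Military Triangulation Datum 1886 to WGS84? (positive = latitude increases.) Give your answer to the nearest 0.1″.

Δφ = 13.4″

sin φ = 0.685402, cos φ = 0.728165, sin λ = 0.673418, cos λ = -0.739262.
North component: ΔN = −sin φ cos λ·ΔX − sin φ sin λ·ΔY + cos φ·ΔZ = −(0.685402)(-0.739262)(78.4) − (0.685402)(0.673418)(132.5) + (0.728165)(596.2) = 412.70 m.
1° of latitude spans 110900 m, so Δφ = 412.70 / 110900 × 3600 = 13.397″.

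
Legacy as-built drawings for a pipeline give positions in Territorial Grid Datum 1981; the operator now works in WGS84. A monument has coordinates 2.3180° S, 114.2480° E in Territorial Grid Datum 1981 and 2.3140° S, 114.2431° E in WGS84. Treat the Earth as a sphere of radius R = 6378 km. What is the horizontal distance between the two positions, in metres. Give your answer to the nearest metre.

704 m

Δφ = -2.3140° − -2.3180° = +0.0040°; Δλ = 114.2431° − 114.2480° = -0.0049°.
1° along a meridian = πR/180 = 111317 m.
ΔN = Δφ × 111317 = 445.3 m; ΔE = Δλ × 111317 × cos(-2.3180°) = -0.0049 × 111317 × 0.999182 = -545.0 m.
Distance = √(ΔE² + ΔN²) = √((-545.0)² + 445.3²) = 703.8 m.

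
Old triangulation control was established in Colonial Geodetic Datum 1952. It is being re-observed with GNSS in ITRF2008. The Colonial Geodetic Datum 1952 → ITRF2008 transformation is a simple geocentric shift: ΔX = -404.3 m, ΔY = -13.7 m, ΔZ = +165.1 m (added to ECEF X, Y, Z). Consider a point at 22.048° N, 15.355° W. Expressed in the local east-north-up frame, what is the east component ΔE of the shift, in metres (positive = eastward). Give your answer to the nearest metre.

The local east axis at (φ, λ) is (−sin λ, cos λ, 0), so ΔE = −sin(-15.355°)·(-404.3) + cos(-15.355°)·(-13.7) = -120.27 m.

ΔE = -120 m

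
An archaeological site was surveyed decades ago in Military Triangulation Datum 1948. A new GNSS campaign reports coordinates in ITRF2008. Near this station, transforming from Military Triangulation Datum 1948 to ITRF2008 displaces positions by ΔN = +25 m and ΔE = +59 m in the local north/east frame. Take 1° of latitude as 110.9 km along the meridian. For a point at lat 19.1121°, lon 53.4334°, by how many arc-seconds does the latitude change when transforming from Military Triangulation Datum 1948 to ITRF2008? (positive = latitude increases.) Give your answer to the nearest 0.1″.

1° of latitude = 110.9 km, so Δφ = 25.0 / 110900 = 0.0002254° = 0.812″.

Δφ = 0.8″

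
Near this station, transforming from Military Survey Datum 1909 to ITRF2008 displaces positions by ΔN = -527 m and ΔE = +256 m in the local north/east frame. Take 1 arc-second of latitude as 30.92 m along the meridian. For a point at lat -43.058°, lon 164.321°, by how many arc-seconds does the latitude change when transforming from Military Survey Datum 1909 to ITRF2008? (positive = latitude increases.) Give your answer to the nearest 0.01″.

1″ of latitude = 30.92 m, so Δφ = -527.0 / 30.92 = -17.044″.

Δφ = -17.04″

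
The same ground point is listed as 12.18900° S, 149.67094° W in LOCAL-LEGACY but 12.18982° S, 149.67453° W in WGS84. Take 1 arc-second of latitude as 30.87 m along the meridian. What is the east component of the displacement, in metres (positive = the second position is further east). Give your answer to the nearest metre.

ΔE = -390 m

Δφ = -12.18982° − -12.18900° = -0.00082°; Δλ = -149.67453° − -149.67094° = -0.00359°.
1° of latitude = 3600 × 30.87 = 111132 m.
ΔN = Δφ × 111132 = -91.1 m; ΔE = Δλ × 111132 × cos(-12.18900°) = -0.00359 × 111132 × 0.977456 = -390.0 m.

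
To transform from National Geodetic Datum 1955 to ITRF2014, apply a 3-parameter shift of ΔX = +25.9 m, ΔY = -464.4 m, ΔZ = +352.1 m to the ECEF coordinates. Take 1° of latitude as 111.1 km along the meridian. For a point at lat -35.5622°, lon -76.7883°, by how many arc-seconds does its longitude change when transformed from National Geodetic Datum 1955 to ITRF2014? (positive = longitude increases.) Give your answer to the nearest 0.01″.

Δλ = -3.22″

sin φ = -0.581586, cos φ = 0.813485, sin λ = -0.973532, cos λ = 0.228550.
East component: ΔE = −sin λ·ΔX + cos λ·ΔY = −(-0.973532)(25.9) + (0.228550)(-464.4) = -80.92 m.
1° of latitude spans 111100 m; at latitude φ, 1° of longitude spans that × cos φ = 90378.1 m, so Δλ = -80.92 / 90378.1 × 3600 = -3.223″.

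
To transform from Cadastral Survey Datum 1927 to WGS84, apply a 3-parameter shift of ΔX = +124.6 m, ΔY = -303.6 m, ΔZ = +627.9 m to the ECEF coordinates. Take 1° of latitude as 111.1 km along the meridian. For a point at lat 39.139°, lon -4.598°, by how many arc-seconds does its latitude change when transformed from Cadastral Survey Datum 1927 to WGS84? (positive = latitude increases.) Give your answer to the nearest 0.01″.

Δφ = 12.74″

sin φ = 0.631204, cos φ = 0.775617, sin λ = -0.080164, cos λ = 0.996782.
North component: ΔN = −sin φ cos λ·ΔX − sin φ sin λ·ΔY + cos φ·ΔZ = −(0.631204)(0.996782)(124.6) − (0.631204)(-0.080164)(-303.6) + (0.775617)(627.9) = 393.25 m.
1° of latitude spans 111100 m, so Δφ = 393.25 / 111100 × 3600 = 12.743″.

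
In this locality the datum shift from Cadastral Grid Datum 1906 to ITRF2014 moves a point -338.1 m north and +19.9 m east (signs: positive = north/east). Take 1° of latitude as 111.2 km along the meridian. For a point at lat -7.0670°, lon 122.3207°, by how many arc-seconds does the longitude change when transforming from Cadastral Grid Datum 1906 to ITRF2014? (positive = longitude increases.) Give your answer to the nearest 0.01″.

At latitude -7.0670°, cos φ = 0.992403.
1° of longitude at this latitude = 111.2 × cos φ = 110.36 km, so Δλ = 19.9 / 110355.2 = 0.0001803° = 0.649″.

Δλ = 0.65″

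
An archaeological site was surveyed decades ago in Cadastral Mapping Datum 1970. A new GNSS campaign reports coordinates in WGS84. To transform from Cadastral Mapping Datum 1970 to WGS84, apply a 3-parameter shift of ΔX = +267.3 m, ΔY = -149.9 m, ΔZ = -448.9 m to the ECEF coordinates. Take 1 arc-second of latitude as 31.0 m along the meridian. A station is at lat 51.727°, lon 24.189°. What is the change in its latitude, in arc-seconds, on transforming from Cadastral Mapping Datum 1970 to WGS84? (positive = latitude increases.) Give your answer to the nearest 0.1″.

sin φ = 0.785068, cos φ = 0.619409, sin λ = 0.409748, cos λ = 0.912199.
North component: ΔN = −sin φ cos λ·ΔX − sin φ sin λ·ΔY + cos φ·ΔZ = −(0.785068)(0.912199)(267.3) − (0.785068)(0.409748)(-149.9) + (0.619409)(-448.9) = -421.26 m.
1° of latitude spans 3600 × 31.00 = 111600 m, so Δφ = -421.26 / 111600 × 3600 = -13.589″.

Δφ = -13.6″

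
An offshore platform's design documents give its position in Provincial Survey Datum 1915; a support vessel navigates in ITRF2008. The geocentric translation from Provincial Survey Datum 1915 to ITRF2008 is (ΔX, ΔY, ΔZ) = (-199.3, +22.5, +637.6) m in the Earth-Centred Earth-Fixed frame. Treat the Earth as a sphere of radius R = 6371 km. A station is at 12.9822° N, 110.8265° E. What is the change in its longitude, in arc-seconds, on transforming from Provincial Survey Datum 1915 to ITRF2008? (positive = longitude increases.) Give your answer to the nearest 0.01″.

Δλ = 5.92″

sin φ = 0.224648, cos φ = 0.974440, sin λ = 0.934661, cos λ = -0.355539.
East component: ΔE = −sin λ·ΔX + cos λ·ΔY = −(0.934661)(-199.3) + (-0.355539)(22.5) = 178.28 m.
1° of latitude spans πR/180 = 111195 m; at latitude φ, 1° of longitude spans that × cos φ = 108352.8 m, so Δλ = 178.28 / 108352.8 × 3600 = 5.923″.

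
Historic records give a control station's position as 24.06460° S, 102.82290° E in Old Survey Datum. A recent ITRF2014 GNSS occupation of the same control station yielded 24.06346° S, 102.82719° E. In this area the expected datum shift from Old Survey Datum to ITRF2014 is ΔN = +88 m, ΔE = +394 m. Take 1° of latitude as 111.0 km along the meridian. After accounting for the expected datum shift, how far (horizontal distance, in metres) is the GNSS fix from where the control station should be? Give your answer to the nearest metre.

Observed coordinate differences: Δφ = +0.00114°, Δλ = +0.00429°.
Converting to metres (1° lat = 111000 m, cos φ = 0.913086): observed ΔN = 126.5 m, observed ΔE = 434.8 m.
Subtracting the expected shift leaves a residual of 126.5 − (88) = 38.5 m north and 434.8 − (394) = 40.8 m east.
Residual distance = √(38.5² + 40.8²) = 56.1 m.

56 m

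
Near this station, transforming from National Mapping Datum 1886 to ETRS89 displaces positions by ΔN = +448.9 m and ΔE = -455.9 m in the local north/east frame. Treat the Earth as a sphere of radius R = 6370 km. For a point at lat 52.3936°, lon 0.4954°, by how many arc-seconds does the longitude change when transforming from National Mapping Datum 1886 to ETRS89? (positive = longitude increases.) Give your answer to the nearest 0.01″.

At latitude 52.3936°, cos φ = 0.610234.
One radian of longitude at latitude φ spans R cos φ, so Δλ = ΔE / (R cos φ) = -455.9 / (6370000 × 0.610234) = -1.1728e-04 rad = -24.191″.

Δλ = -24.19″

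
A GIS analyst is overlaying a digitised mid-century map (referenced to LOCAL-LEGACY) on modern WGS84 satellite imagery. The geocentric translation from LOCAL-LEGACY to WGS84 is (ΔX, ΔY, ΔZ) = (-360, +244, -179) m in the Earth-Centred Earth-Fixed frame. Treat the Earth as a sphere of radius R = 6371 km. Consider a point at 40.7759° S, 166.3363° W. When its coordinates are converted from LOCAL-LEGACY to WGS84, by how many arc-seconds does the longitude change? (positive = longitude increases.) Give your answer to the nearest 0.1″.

sin φ = -0.653102, cos φ = 0.757270, sin λ = -0.236223, cos λ = -0.971699.
East component: ΔE = −sin λ·ΔX + cos λ·ΔY = −(-0.236223)(-360) + (-0.971699)(244) = -322.13 m.
1° of latitude spans πR/180 = 111195 m; at latitude φ, 1° of longitude spans that × cos φ = 84204.6 m, so Δλ = -322.13 / 84204.6 × 3600 = -13.772″.

Δλ = -13.8″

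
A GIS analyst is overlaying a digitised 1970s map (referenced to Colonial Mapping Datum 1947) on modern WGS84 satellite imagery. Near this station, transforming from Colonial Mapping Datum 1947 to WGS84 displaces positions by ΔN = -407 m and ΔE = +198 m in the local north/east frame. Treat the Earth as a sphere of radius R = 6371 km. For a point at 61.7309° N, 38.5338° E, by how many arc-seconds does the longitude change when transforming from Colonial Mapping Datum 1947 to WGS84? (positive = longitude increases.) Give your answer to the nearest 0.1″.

Δλ = 13.5″

At latitude 61.7309°, cos φ = 0.473613.
One radian of longitude at latitude φ spans R cos φ, so Δλ = ΔE / (R cos φ) = 198.0 / (6371000 × 0.473613) = 6.5620e-05 rad = 13.535″.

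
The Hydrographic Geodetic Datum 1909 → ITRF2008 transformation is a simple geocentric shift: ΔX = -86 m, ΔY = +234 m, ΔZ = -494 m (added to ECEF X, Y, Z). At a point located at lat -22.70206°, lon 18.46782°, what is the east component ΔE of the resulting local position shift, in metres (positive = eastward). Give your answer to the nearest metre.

ΔE = 249 m

At φ = -22.70206°, λ = 18.46782°: sin φ = -0.385939, cos φ = 0.922524, sin λ = 0.316772, cos λ = 0.948502.
ΔE = −sin λ·ΔX + cos λ·ΔY = −(0.316772)·(-86) + (0.948502)·(234) = 249.19 m.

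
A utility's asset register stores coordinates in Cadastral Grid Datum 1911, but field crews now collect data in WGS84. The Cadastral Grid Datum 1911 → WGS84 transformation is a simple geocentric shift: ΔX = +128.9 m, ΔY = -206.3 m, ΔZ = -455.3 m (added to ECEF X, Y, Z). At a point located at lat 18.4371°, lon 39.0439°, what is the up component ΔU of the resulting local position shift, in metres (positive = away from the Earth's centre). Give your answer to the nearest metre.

ΔU = -172 m

The local up (radial) axis is (cos φ cos λ, cos φ sin λ, sin φ), giving ΔU = 94.973 − 123.281 − 143.995 = -172.30 m.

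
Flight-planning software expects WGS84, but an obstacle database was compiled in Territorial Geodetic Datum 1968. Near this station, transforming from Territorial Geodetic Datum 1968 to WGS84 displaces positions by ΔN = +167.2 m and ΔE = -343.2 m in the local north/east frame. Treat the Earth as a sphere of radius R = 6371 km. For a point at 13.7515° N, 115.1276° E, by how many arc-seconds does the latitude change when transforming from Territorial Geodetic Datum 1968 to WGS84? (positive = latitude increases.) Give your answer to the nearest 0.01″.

On a sphere of radius R, 1 rad of latitude = R, so Δφ = ΔN / R = 167.2 / 6371000 = 2.6244e-05 rad = 5.413″.

Δφ = 5.41″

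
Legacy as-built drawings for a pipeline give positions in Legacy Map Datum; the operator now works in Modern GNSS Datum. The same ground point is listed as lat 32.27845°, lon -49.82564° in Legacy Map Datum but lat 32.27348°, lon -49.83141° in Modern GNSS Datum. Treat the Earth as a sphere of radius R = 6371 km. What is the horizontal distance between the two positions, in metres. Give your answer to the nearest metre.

Δφ = 32.27348° − 32.27845° = -0.00497°; Δλ = -49.83141° − -49.82564° = -0.00577°.
1° along a meridian = πR/180 = 111195 m.
ΔN = Δφ × 111195 = -552.6 m; ΔE = Δλ × 111195 × cos(32.27845°) = -0.00577 × 111195 × 0.845463 = -542.4 m.
Distance = √(ΔE² + ΔN²) = √((-542.4)² + (-552.6)²) = 774.4 m.

774 m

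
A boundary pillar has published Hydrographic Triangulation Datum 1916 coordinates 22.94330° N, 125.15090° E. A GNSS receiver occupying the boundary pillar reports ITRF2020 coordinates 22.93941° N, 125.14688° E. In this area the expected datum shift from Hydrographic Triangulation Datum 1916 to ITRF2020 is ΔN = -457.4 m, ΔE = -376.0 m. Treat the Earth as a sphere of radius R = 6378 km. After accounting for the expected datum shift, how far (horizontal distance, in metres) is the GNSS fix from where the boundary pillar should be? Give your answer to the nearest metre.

44 m

Observed coordinate differences: Δφ = -0.00389°, Δλ = -0.00402°.
Converting to metres (1° lat = 111317 m, cos φ = 0.920891): observed ΔN = -433.0 m, observed ΔE = -412.1 m.
Subtracting the expected shift leaves a residual of -433.0 − (-457.4) = 24.4 m north and -412.1 − (-376.0) = -36.1 m east.
Residual distance = √(24.4² + (-36.1)²) = 43.6 m.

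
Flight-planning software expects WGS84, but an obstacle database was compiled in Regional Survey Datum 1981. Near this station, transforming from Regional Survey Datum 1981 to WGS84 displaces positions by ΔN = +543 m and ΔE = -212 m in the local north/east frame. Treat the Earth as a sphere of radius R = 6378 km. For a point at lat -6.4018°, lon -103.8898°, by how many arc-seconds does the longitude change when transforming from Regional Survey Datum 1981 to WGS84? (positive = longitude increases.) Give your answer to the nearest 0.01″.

Δλ = -6.90″

At latitude -6.4018°, cos φ = 0.993764.
One radian of longitude at latitude φ spans R cos φ, so Δλ = ΔE / (R cos φ) = -212.0 / (6378000 × 0.993764) = -3.3448e-05 rad = -6.899″.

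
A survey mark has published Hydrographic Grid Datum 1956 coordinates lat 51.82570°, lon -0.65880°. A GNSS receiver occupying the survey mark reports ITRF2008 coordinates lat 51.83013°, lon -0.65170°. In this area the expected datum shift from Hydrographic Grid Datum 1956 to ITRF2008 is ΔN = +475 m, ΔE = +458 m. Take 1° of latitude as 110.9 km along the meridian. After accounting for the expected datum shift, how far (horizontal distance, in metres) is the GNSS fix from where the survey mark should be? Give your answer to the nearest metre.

Observed coordinate differences: Δφ = +0.00443°, Δλ = +0.00710°.
Converting to metres (1° lat = 110900 m, cos φ = 0.618056): observed ΔN = 491.3 m, observed ΔE = 486.7 m.
Subtracting the expected shift leaves a residual of 491.3 − (475) = 16.3 m north and 486.7 − (458) = 28.7 m east.
Residual distance = √(16.3² + 28.7²) = 33.0 m.

33 m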